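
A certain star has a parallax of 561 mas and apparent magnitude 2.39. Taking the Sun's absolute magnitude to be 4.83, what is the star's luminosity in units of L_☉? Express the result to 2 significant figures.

d = 1/p = 1000/561 mas = 1.783 pc
M = m − 5 log₁₀ d + 5 = 2.39 − 5·0.2510 + 5 = 6.135
M − M_☉ = 6.135 − 4.83 = 1.305
L/L_☉ = 10^(−0.4 × 1.305) = 0.3007

L/L_☉ ≈ 0.30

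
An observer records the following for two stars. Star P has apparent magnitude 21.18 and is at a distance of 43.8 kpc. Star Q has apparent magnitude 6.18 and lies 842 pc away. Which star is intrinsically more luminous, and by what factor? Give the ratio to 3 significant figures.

Star Q is more luminous, by a factor of 370.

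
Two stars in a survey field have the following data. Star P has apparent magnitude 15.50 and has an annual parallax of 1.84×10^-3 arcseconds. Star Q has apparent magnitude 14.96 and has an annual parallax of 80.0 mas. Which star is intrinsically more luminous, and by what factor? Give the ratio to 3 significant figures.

Star P is more luminous, by a factor of 1150.

Star P: d = 1/p = 1/1.84×10^-3″ = 543.5 pc
Star P: M = m − 5 log₁₀ d + 5 = 15.50 − 5·2.7352 + 5 = 6.824
Star Q: p = 80.0 mas = 0.0800″ → d = 1/p = 12.50 pc
Star Q: M = m − 5 log₁₀ d + 5 = 14.96 − 5·1.0969 + 5 = 14.475
ΔM = M_P − M_Q = 6.824 − (14.475) = -7.651; smaller M is more luminous → Star P.
L ratio = 10^(0.4 |ΔM|) = 10^3.061 = 1150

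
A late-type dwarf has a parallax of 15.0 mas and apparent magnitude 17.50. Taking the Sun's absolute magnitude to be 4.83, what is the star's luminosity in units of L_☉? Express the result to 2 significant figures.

L/L_☉ ≈ 3.8×10^-4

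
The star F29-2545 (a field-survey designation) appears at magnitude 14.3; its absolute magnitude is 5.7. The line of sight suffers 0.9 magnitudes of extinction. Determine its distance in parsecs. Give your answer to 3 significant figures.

d ≈ 347 pc

m − M = 5 log₁₀(d/10 pc) + A  ⇒  14.3 − (5.7) − 0.9 = 5 log₁₀(d/10)
7.700 = 5 log₁₀(d/10)
log₁₀ d = (m − M − A)/5 + 1 = 2.5400
d = 10^2.5400 = 346.7 pc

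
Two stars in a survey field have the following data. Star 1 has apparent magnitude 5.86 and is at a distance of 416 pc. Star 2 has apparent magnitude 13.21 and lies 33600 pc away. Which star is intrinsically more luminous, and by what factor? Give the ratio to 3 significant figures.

Star 2 is more luminous, by a factor of 7.49.

Star 1: M = m − 5 log₁₀ d + 5 = 5.86 − 5·2.6191 + 5 = -2.235
Star 2: M = m − 5 log₁₀ d + 5 = 13.21 − 5·4.5263 + 5 = -4.422
ΔM = M_1 − M_2 = -2.235 − (-4.422) = 2.186; smaller M is more luminous → Star 2.
L ratio = 10^(0.4 |ΔM|) = 10^0.874 = 7.490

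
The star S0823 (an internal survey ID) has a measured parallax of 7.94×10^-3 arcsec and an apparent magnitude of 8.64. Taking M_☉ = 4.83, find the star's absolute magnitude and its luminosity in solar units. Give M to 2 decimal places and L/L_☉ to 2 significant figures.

d = 1/p = 1/7.94×10^-3″ = 125.9 pc
M = m − 5 log₁₀ d + 5 = 8.64 − 5·2.1002 + 5 = 3.139
M − M_☉ = 3.139 − 4.83 = -1.691
L/L_☉ = 10^(−0.4 × -1.691) = 4.746

M ≈ 3.14; L/L_☉ ≈ 4.7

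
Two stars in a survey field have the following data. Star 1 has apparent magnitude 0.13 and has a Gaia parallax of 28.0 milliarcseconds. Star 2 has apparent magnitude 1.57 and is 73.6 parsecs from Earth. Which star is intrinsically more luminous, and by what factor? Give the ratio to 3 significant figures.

Star 1: p = 28.0 mas = 0.0280″ → d = 1/p = 35.71 pc
Star 1: M = m − 5 log₁₀ d + 5 = 0.13 − 5·1.5528 + 5 = -2.634
Star 2: M = m − 5 log₁₀ d + 5 = 1.57 − 5·1.8669 + 5 = -2.764
ΔM = M_1 − M_2 = -2.634 − (-2.764) = 0.130; smaller M is more luminous → Star 2.
L ratio = 10^(0.4 |ΔM|) = 10^0.052 = 1.127

Star 2 is more luminous, by a factor of 1.13.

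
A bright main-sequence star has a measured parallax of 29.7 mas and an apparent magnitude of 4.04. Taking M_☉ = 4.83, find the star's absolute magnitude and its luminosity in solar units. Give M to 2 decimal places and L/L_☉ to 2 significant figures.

M ≈ 1.40; L/L_☉ ≈ 23

d = 1/p = 1000/29.7 mas = 33.67 pc
M = m − 5 log₁₀ d + 5 = 4.04 − 5·1.5272 + 5 = 1.404
M − M_☉ = 1.404 − 4.83 = -3.426
L/L_☉ = 10^(−0.4 × -3.426) = 23.47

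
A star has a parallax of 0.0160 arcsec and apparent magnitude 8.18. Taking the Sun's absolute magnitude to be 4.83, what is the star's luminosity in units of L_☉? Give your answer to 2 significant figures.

L/L_☉ ≈ 1.8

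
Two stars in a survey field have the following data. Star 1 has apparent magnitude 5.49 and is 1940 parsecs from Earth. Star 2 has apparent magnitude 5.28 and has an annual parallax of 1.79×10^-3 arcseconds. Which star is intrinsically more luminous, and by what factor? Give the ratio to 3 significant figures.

Star 1 is more luminous, by a factor of 9.94.

Star 1: M = m − 5 log₁₀ d + 5 = 5.49 − 5·3.2878 + 5 = -5.949
Star 2: d = 1/p = 1/1.79×10^-3″ = 558.7 pc
Star 2: M = m − 5 log₁₀ d + 5 = 5.28 − 5·2.7471 + 5 = -3.456
ΔM = M_1 − M_2 = -5.949 − (-3.456) = -2.493; smaller M is more luminous → Star 1.
L ratio = 10^(0.4 |ΔM|) = 10^0.997 = 9.938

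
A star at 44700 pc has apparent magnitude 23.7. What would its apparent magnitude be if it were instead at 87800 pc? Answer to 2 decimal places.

m ≈ 25.17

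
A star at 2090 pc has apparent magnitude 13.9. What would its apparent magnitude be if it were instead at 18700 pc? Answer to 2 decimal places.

Flux ∝ 1/d², so Δm = 5 log₁₀(d₂/d₁) = 5 log₁₀(18700/2090) = 4.758
m₂ = m₁ + Δm = 13.9 + (4.758) = 18.658

m ≈ 18.66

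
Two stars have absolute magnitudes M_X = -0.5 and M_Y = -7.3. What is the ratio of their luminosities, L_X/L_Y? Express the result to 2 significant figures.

L_X/L_Y ≈ 1.9×10^-3

ΔM = M_X − M_Y = 6.8
L_X/L_Y = 10^(−0.4 ΔM) = 10^-2.720 = 1.905×10^-3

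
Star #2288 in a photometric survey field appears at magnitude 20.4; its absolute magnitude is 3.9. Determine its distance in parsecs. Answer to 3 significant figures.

d ≈ 20000 pc

Distance modulus: m − M = 20.4 − (3.9) = 16.500
m − M = 5 log₁₀ d − 5
log₁₀ d = (m − M)/5 + 1 = 4.3000
d = 10^4.3000 = 19950 pc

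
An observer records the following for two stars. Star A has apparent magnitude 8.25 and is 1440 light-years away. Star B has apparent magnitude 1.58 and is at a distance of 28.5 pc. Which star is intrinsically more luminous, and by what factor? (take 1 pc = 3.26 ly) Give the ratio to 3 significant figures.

Star B is more luminous, by a factor of 1.94.

Star A: d = 1440 ly / 3.26 = 441.7 pc
Star A: M = m − 5 log₁₀ d + 5 = 8.25 − 5·2.6451 + 5 = 0.024
Star B: M = m − 5 log₁₀ d + 5 = 1.58 − 5·1.4548 + 5 = -0.694
ΔM = M_A − M_B = 0.024 − (-0.694) = 0.718; smaller M is more luminous → Star B.
L ratio = 10^(0.4 |ΔM|) = 10^0.287 = 1.938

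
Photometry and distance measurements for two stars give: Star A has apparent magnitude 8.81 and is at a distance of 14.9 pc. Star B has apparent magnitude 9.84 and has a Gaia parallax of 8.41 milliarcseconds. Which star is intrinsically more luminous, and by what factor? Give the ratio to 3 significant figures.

Star A: M = m − 5 log₁₀ d + 5 = 8.81 − 5·1.1732 + 5 = 7.944
Star B: p = 8.41 mas = 8.41×10^-3″ → d = 1/p = 118.9 pc
Star B: M = m − 5 log₁₀ d + 5 = 9.84 − 5·2.0752 + 5 = 4.464
ΔM = M_A − M_B = 7.944 − (4.464) = 3.480; smaller M is more luminous → Star B.
L ratio = 10^(0.4 |ΔM|) = 10^1.392 = 24.66

Star B is more luminous, by a factor of 24.7.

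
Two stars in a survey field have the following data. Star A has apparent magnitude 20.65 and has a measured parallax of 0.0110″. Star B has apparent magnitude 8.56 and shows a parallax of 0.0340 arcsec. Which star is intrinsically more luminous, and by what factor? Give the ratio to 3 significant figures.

Star A: d = 1/p = 1/0.0110″ = 90.91 pc
Star A: M = m − 5 log₁₀ d + 5 = 20.65 − 5·1.9586 + 5 = 15.857
Star B: d = 1/p = 1/0.0340″ = 29.41 pc
Star B: M = m − 5 log₁₀ d + 5 = 8.56 − 5·1.4685 + 5 = 6.217
ΔM = M_A − M_B = 15.857 − (6.217) = 9.640; smaller M is more luminous → Star B.
L ratio = 10^(0.4 |ΔM|) = 10^3.856 = 7175

Star B is more luminous, by a factor of 7180.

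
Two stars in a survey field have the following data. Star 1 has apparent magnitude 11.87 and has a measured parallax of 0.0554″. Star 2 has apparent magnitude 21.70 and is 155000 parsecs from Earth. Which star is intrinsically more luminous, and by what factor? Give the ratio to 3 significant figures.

Star 1: d = 1/p = 1/0.0554″ = 18.05 pc
Star 1: M = m − 5 log₁₀ d + 5 = 11.87 − 5·1.2565 + 5 = 10.588
Star 2: M = m − 5 log₁₀ d + 5 = 21.70 − 5·5.1903 + 5 = 0.748
ΔM = M_1 − M_2 = 10.588 − (0.748) = 9.839; smaller M is more luminous → Star 2.
L ratio = 10^(0.4 |ΔM|) = 10^3.936 = 8623

Star 2 is more luminous, by a factor of 8620.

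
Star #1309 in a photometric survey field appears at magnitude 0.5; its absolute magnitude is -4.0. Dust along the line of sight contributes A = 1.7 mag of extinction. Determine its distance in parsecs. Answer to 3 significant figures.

d ≈ 36.3 pc

m − M = 5 log₁₀(d/10 pc) + A  ⇒  0.5 − (-4.0) − 1.7 = 5 log₁₀(d/10)
2.800 = 5 log₁₀(d/10)
log₁₀ d = (m − M − A)/5 + 1 = 1.5600
d = 10^1.5600 = 36.31 pc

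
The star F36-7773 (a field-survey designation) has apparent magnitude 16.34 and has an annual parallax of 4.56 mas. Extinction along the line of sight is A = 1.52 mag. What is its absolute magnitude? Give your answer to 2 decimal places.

M ≈ 8.11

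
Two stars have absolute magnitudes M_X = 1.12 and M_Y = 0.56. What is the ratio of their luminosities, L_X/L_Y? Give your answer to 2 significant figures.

L_X/L_Y ≈ 0.60

ΔM = M_X − M_Y = 0.56
L_X/L_Y = 10^(−0.4 ΔM) = 10^-0.224 = 0.5970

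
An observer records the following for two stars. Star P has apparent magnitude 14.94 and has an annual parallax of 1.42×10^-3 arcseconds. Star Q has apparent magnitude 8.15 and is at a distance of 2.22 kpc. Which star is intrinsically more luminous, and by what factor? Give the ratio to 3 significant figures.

Star Q is more luminous, by a factor of 5170.

Star P: d = 1/p = 1/1.42×10^-3″ = 704.2 pc
Star P: M = m − 5 log₁₀ d + 5 = 14.94 − 5·2.8477 + 5 = 5.701
Star Q: d = 2.22 kpc = 2220 pc
Star Q: M = m − 5 log₁₀ d + 5 = 8.15 − 5·3.3464 + 5 = -3.582
ΔM = M_P − M_Q = 5.701 − (-3.582) = 9.283; smaller M is more luminous → Star Q.
L ratio = 10^(0.4 |ΔM|) = 10^3.713 = 5168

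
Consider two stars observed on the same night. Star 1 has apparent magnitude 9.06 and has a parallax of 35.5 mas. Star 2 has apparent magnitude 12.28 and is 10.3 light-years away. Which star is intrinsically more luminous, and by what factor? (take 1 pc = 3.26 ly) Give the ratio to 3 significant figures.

Star 1: p = 35.5 mas = 0.0355″ → d = 1/p = 28.17 pc
Star 1: M = m − 5 log₁₀ d + 5 = 9.06 − 5·1.4498 + 5 = 6.811
Star 2: d = 10.3 ly / 3.26 = 3.160 pc
Star 2: M = m − 5 log₁₀ d + 5 = 12.28 − 5·0.4996 + 5 = 14.782
ΔM = M_1 − M_2 = 6.811 − (14.782) = -7.971; smaller M is more luminous → Star 1.
L ratio = 10^(0.4 |ΔM|) = 10^3.188 = 1543

Star 1 is more luminous, by a factor of 1540.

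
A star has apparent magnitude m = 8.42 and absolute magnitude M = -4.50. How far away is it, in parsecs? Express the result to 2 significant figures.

Distance modulus: m − M = 8.42 − (-4.50) = 12.920
m − M = 5 log₁₀ d − 5
log₁₀ d = (m − M)/5 + 1 = 3.5840
d = 10^3.5840 = 3837 pc

d ≈ 3800 pc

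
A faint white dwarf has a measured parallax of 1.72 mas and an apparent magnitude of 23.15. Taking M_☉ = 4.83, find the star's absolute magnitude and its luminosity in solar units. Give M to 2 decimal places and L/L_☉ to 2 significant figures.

M ≈ 14.33; L/L_☉ ≈ 1.6×10^-4

d = 1/p = 1000/1.72 mas = 581.4 pc
M = m − 5 log₁₀ d + 5 = 23.15 − 5·2.7645 + 5 = 14.328
M − M_☉ = 14.328 − 4.83 = 9.498
L/L_☉ = 10^(−0.4 × 9.498) = 1.588×10^-4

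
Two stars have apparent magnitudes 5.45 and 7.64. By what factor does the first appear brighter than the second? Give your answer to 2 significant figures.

Δm = 5.45 − (7.64) = -2.19
Flux ratio = 10^(−0.4 Δm) = 10^(−0.4 × -2.19) = 10^0.876 = 7.516

7.5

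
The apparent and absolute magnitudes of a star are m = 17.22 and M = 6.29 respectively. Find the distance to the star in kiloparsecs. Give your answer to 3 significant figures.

d ≈ 1.53 kpc

Distance modulus: m − M = 17.22 − (6.29) = 10.930
m − M = 5 log₁₀ d − 5
log₁₀ d = (m − M)/5 + 1 = 3.1860
d = 10^3.1860 = 1535 pc
= 1.535 kpc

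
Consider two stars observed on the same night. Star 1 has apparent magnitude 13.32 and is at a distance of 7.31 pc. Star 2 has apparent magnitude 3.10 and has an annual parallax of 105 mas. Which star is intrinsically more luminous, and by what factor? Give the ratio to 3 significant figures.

Star 2 is more luminous, by a factor of 20800.

Star 1: M = m − 5 log₁₀ d + 5 = 13.32 − 5·0.8639 + 5 = 14.000
Star 2: p = 105 mas = 0.105″ → d = 1/p = 9.524 pc
Star 2: M = m − 5 log₁₀ d + 5 = 3.10 − 5·0.9788 + 5 = 3.206
ΔM = M_1 − M_2 = 14.000 − (3.206) = 10.794; smaller M is more luminous → Star 2.
L ratio = 10^(0.4 |ΔM|) = 10^4.318 = 20790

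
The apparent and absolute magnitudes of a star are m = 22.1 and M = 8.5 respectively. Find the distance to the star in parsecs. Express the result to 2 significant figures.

μ = m − M = 13.600
m − M = 5 log₁₀ d − 5
log₁₀ d = (m − M)/5 + 1 = 3.7200
d = 10^3.7200 = 5248 pc

d ≈ 5200 pc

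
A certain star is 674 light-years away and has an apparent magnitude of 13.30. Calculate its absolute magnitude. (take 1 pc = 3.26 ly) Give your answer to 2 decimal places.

d = 674 ly / 3.26 = 206.7 pc
5 log₁₀(d/10 pc) = 5 log₁₀(206.7) − 5 = 6.577
M = m − 5 log₁₀(d/10) = 13.30 − 6.577 = 6.723

M ≈ 6.72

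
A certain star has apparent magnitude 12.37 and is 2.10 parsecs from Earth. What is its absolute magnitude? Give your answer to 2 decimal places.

M ≈ 15.76

5 log₁₀(d/10 pc) = 5 log₁₀(2.100) − 5 = -3.389
M = m − 5 log₁₀(d/10) = 12.37 + 3.389 = 15.759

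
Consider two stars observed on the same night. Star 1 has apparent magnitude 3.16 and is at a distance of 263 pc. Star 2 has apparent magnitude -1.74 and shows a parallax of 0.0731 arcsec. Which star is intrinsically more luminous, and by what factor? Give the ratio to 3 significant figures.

Star 1 is more luminous, by a factor of 4.05.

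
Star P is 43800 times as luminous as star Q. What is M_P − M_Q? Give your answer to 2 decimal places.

Pogson: ΔM = −2.5 log₁₀(ratio) = −2.5 log₁₀(43800) = −2.5 × 4.6415 = -11.604
Star P is brighter, so it has the smaller magnitude: the difference is negative.

M_P − M_Q ≈ -11.60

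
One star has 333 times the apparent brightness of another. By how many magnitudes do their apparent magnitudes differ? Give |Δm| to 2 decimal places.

|Δm| ≈ 6.31

Pogson: Δm = −2.5 log₁₀(ratio) = −2.5 log₁₀(333) = −2.5 × 2.5224 = -6.306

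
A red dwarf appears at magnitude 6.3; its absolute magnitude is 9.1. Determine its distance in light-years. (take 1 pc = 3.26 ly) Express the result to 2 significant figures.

d ≈ 9.0 ly

Distance modulus: m − M = 6.3 − (9.1) = -2.800
m − M = 5 log₁₀ d − 5
log₁₀ d = (m − M)/5 + 1 = 0.4400
d = 10^0.4400 = 2.754 pc
= 8.979 ly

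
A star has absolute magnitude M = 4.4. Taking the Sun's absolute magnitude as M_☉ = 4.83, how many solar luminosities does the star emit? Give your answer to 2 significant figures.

M − M_☉ = 4.4 − 4.83 = -0.430
L/L_☉ = 10^(−0.4 (M − M_☉)) = 10^0.172 = 1.486

L/L_☉ ≈ 1.5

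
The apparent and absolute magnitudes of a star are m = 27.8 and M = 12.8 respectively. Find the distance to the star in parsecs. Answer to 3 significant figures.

d ≈ 10000 pc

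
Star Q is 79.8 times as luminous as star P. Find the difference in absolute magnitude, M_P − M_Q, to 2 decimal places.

M_P − M_Q ≈ 4.76

Pogson: ΔM = −2.5 log₁₀(ratio) = −2.5 log₁₀(79.8) = −2.5 × 1.9020 = -4.755
Star Q is brighter so has the smaller magnitude: M_P − M_Q is positive.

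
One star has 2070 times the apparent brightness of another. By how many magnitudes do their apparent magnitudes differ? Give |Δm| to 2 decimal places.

Pogson: Δm = −2.5 log₁₀(ratio) = −2.5 log₁₀(2070) = −2.5 × 3.3160 = -8.290

|Δm| ≈ 8.29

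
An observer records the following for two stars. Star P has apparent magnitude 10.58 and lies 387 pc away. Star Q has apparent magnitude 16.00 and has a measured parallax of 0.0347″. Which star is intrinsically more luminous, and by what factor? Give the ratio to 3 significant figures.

Star P is more luminous, by a factor of 26600.

Star P: M = m − 5 log₁₀ d + 5 = 10.58 − 5·2.5877 + 5 = 2.641
Star Q: d = 1/p = 1/0.0347″ = 28.82 pc
Star Q: M = m − 5 log₁₀ d + 5 = 16.00 − 5·1.4597 + 5 = 13.702
ΔM = M_P − M_Q = 2.641 − (13.702) = -11.060; smaller M is more luminous → Star P.
L ratio = 10^(0.4 |ΔM|) = 10^4.424 = 26550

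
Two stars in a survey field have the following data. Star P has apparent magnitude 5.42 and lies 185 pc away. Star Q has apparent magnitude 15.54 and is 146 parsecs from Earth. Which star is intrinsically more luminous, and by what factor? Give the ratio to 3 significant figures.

Star P is more luminous, by a factor of 17900.

Star P: M = m − 5 log₁₀ d + 5 = 5.42 − 5·2.2672 + 5 = -0.916
Star Q: M = m − 5 log₁₀ d + 5 = 15.54 − 5·2.1644 + 5 = 9.718
ΔM = M_P − M_Q = -0.916 − (9.718) = -10.634; smaller M is more luminous → Star P.
L ratio = 10^(0.4 |ΔM|) = 10^4.254 = 17930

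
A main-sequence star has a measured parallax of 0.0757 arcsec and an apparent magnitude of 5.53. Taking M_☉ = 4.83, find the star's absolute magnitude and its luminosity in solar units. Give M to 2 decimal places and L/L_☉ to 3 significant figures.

d = 1/p = 1/0.0757″ = 13.21 pc
M = m − 5 log₁₀ d + 5 = 5.53 − 5·1.1209 + 5 = 4.925
M − M_☉ = 4.925 − 4.83 = 0.095
L/L_☉ = 10^(−0.4 × 0.095) = 0.9158

M ≈ 4.93; L/L_☉ ≈ 0.916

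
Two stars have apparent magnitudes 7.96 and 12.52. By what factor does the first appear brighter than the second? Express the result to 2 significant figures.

67

Magnitude difference = -4.56
Flux ratio = 10^(−0.4 Δm) = 10^(−0.4 × -4.56) = 10^1.824 = 66.68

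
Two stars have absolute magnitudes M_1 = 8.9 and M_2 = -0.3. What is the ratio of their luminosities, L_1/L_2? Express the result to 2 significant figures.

L_1/L_2 ≈ 2.1×10^-4

ΔM = M_1 − M_2 = 9.2
L_1/L_2 = 10^(−0.4 ΔM) = 10^-3.680 = 2.089×10^-4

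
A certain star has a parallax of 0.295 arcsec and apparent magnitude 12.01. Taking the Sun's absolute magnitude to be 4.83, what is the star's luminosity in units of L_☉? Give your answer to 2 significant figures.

L/L_☉ ≈ 1.5×10^-4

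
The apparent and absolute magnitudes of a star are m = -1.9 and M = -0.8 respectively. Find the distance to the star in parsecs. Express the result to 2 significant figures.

d ≈ 6.0 pc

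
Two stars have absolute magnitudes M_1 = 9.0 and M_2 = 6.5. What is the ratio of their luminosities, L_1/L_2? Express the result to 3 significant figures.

L_1/L_2 ≈ 0.100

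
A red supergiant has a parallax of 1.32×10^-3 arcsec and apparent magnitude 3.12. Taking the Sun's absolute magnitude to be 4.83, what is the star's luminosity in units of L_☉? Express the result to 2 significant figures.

d = 1/p = 1/1.32×10^-3″ = 757.6 pc
M = m − 5 log₁₀ d + 5 = 3.12 − 5·2.8794 + 5 = -6.277
M − M_☉ = -6.277 − 4.83 = -11.107
L/L_☉ = 10^(−0.4 × -11.107) = 27720

L/L_☉ ≈ 28000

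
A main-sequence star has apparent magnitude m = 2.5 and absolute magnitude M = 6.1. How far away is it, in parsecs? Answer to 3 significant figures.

d ≈ 1.91 pc

Distance modulus: m − M = 2.5 − (6.1) = -3.600
m − M = 5 log₁₀ d − 5
log₁₀ d = (m − M)/5 + 1 = 0.2800
d = 10^0.2800 = 1.905 pc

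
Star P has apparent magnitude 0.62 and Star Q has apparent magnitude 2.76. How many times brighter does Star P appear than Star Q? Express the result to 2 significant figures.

Magnitude difference = -2.14
Flux ratio = 10^(−0.4 Δm) = 10^(−0.4 × -2.14) = 10^0.856 = 7.178

7.2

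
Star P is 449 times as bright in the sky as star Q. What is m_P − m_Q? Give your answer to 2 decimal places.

Pogson: Δm = −2.5 log₁₀(ratio) = −2.5 log₁₀(449) = −2.5 × 2.6522 = -6.631
Star P is brighter, so it has the smaller magnitude: the difference is negative.

m_P − m_Q ≈ -6.63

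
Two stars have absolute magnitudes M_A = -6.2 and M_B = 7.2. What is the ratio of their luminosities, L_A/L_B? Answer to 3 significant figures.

L_A/L_B ≈ 229000

ΔM = M_A − M_B = -13.4
L_A/L_B = 10^(−0.4 ΔM) = 10^5.360 = 229100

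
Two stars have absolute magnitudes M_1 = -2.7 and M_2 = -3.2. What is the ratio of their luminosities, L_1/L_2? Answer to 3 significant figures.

ΔM = M_1 − M_2 = 0.5
L_1/L_2 = 10^(−0.4 ΔM) = 10^-0.200 = 0.6310

L_1/L_2 ≈ 0.631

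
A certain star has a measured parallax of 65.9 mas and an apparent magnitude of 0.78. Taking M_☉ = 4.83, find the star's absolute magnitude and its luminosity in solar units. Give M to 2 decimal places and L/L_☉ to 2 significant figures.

d = 1/p = 1000/65.9 mas = 15.17 pc
M = m − 5 log₁₀ d + 5 = 0.78 − 5·1.1811 + 5 = -0.126
M − M_☉ = -0.126 − 4.83 = -4.956
L/L_☉ = 10^(−0.4 × -4.956) = 95.99

M ≈ -0.13; L/L_☉ ≈ 96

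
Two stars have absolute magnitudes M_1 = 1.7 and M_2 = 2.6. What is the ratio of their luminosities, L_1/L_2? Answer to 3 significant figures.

L_1/L_2 ≈ 2.29

ΔM = M_1 − M_2 = -0.9
L_1/L_2 = 10^(−0.4 ΔM) = 10^0.360 = 2.291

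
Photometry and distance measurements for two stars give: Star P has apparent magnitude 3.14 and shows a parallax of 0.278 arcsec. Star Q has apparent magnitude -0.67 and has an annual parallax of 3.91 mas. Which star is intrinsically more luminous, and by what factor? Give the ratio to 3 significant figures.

Star Q is more luminous, by a factor of 169000.

Star P: d = 1/p = 1/0.278″ = 3.597 pc
Star P: M = m − 5 log₁₀ d + 5 = 3.14 − 5·0.5560 + 5 = 5.360
Star Q: p = 3.91 mas = 3.91×10^-3″ → d = 1/p = 255.8 pc
Star Q: M = m − 5 log₁₀ d + 5 = -0.67 − 5·2.4078 + 5 = -7.709
ΔM = M_P − M_Q = 5.360 − (-7.709) = 13.069; smaller M is more luminous → Star Q.
L ratio = 10^(0.4 |ΔM|) = 10^5.228 = 168900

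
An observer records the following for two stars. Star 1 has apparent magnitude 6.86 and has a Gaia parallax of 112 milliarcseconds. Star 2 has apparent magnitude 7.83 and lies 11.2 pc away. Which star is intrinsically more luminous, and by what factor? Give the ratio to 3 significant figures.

Star 1 is more luminous, by a factor of 1.55.

Star 1: p = 112 mas = 0.112″ → d = 1/p = 8.929 pc
Star 1: M = m − 5 log₁₀ d + 5 = 6.86 − 5·0.9508 + 5 = 7.106
Star 2: M = m − 5 log₁₀ d + 5 = 7.83 − 5·1.0492 + 5 = 7.584
ΔM = M_1 − M_2 = 7.106 − (7.584) = -0.478; smaller M is more luminous → Star 1.
L ratio = 10^(0.4 |ΔM|) = 10^0.191 = 1.553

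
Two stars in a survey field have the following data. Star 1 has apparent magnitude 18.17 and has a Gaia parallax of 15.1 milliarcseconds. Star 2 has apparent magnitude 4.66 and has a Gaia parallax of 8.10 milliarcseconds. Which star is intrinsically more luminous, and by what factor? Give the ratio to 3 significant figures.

Star 1: p = 15.1 mas = 0.0151″ → d = 1/p = 66.23 pc
Star 1: M = m − 5 log₁₀ d + 5 = 18.17 − 5·1.8210 + 5 = 14.065
Star 2: p = 8.10 mas = 8.10×10^-3″ → d = 1/p = 123.5 pc
Star 2: M = m − 5 log₁₀ d + 5 = 4.66 − 5·2.0915 + 5 = -0.798
ΔM = M_1 − M_2 = 14.065 − (-0.798) = 14.862; smaller M is more luminous → Star 2.
L ratio = 10^(0.4 |ΔM|) = 10^5.945 = 881000

Star 2 is more luminous, by a factor of 881000.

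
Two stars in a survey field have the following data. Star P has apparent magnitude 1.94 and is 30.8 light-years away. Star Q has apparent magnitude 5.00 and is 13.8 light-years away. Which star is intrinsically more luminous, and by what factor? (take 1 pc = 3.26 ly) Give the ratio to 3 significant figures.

Star P is more luminous, by a factor of 83.4.

Star P: d = 30.8 ly / 3.26 = 9.448 pc
Star P: M = m − 5 log₁₀ d + 5 = 1.94 − 5·0.9753 + 5 = 2.063
Star Q: d = 13.8 ly / 3.26 = 4.233 pc
Star Q: M = m − 5 log₁₀ d + 5 = 5.00 − 5·0.6267 + 5 = 6.867
ΔM = M_P − M_Q = 2.063 − (6.867) = -4.803; smaller M is more luminous → Star P.
L ratio = 10^(0.4 |ΔM|) = 10^1.921 = 83.43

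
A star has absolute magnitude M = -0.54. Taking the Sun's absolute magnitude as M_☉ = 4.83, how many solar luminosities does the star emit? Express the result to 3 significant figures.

L/L_☉ ≈ 141

M − M_☉ = -0.54 − 4.83 = -5.370
L/L_☉ = 10^(−0.4 (M − M_☉)) = 10^2.148 = 140.6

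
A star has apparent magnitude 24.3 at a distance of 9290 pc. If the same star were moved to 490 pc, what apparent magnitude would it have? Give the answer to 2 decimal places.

m ≈ 17.91

Flux ∝ 1/d², so Δm = 5 log₁₀(d₂/d₁) = 5 log₁₀(490/9290) = -6.389
m₂ = m₁ + Δm = 24.3 + (-6.389) = 17.911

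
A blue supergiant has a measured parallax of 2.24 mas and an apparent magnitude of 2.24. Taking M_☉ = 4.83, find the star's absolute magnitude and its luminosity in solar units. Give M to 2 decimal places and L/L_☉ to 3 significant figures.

M ≈ -6.01; L/L_☉ ≈ 21700

d = 1/p = 1000/2.24 mas = 446.4 pc
M = m − 5 log₁₀ d + 5 = 2.24 − 5·2.6498 + 5 = -6.009
M − M_☉ = -6.009 − 4.83 = -10.839
L/L_☉ = 10^(−0.4 × -10.839) = 21650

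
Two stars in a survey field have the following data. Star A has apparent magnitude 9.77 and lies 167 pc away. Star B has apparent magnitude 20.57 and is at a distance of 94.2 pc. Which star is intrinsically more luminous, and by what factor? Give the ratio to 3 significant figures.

Star A is more luminous, by a factor of 65700.

Star A: M = m − 5 log₁₀ d + 5 = 9.77 − 5·2.2227 + 5 = 3.656
Star B: M = m − 5 log₁₀ d + 5 = 20.57 − 5·1.9741 + 5 = 15.700
ΔM = M_A − M_B = 3.656 − (15.700) = -12.043; smaller M is more luminous → Star A.
L ratio = 10^(0.4 |ΔM|) = 10^4.817 = 65660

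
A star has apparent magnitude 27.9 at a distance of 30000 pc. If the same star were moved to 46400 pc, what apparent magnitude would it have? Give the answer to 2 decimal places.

m ≈ 28.85

Flux ∝ 1/d², so Δm = 5 log₁₀(d₂/d₁) = 5 log₁₀(46400/30000) = 0.947
m₂ = m₁ + Δm = 27.9 + (0.947) = 28.847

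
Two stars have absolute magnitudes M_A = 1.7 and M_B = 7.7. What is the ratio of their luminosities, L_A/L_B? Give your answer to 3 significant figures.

L_A/L_B ≈ 251

ΔM = M_A − M_B = -6.0
L_A/L_B = 10^(−0.4 ΔM) = 10^2.400 = 251.2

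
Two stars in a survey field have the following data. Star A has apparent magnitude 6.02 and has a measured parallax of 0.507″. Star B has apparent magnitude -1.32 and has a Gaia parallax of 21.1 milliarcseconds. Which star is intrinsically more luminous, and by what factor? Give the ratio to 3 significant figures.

Star A: d = 1/p = 1/0.507″ = 1.972 pc
Star A: M = m − 5 log₁₀ d + 5 = 6.02 − 5·0.2950 + 5 = 9.545
Star B: p = 21.1 mas = 0.0211″ → d = 1/p = 47.39 pc
Star B: M = m − 5 log₁₀ d + 5 = -1.32 − 5·1.6757 + 5 = -4.699
ΔM = M_A − M_B = 9.545 − (-4.699) = 14.244; smaller M is more luminous → Star B.
L ratio = 10^(0.4 |ΔM|) = 10^5.697 = 498300

Star B is more luminous, by a factor of 498000.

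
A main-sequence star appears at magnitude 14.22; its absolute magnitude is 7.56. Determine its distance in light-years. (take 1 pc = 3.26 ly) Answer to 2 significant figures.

d ≈ 700 ly

Distance modulus: m − M = 14.22 − (7.56) = 6.660
m − M = 5 log₁₀ d − 5
log₁₀ d = (m − M)/5 + 1 = 2.3320
d = 10^2.3320 = 214.8 pc
= 700.2 ly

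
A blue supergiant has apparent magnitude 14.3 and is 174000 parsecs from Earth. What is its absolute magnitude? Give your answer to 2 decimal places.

M ≈ -6.90

5 log₁₀(d/10 pc) = 5 log₁₀(174000) − 5 = 21.203
M = m − 5 log₁₀(d/10) = 14.3 − 21.203 = -6.903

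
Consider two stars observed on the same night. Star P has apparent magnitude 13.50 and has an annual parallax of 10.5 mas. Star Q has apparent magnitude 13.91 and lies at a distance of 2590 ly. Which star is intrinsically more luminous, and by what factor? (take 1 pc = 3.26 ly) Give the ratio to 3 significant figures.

Star P: p = 10.5 mas = 0.0105″ → d = 1/p = 95.24 pc
Star P: M = m − 5 log₁₀ d + 5 = 13.50 − 5·1.9788 + 5 = 8.606
Star Q: d = 2590 ly / 3.26 = 794.5 pc
Star Q: M = m − 5 log₁₀ d + 5 = 13.91 − 5·2.9001 + 5 = 4.410
ΔM = M_P − M_Q = 8.606 − (4.410) = 4.196; smaller M is more luminous → Star Q.
L ratio = 10^(0.4 |ΔM|) = 10^1.679 = 47.70

Star Q is more luminous, by a factor of 47.7.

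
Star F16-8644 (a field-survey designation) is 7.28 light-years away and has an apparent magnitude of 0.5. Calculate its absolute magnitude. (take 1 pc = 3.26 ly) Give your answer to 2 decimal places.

M ≈ 3.76

d = 7.28 ly / 3.26 = 2.233 pc
5 log₁₀(d/10 pc) = 5 log₁₀(2.233) − 5 = -3.255
M = m − 5 log₁₀(d/10) = 0.5 + 3.255 = 3.755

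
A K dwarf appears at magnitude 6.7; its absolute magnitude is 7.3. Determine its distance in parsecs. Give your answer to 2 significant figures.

Distance modulus: m − M = 6.7 − (7.3) = -0.600
m − M = 5 log₁₀ d − 5
log₁₀ d = (m − M)/5 + 1 = 0.8800
d = 10^0.8800 = 7.586 pc

d ≈ 7.6 pc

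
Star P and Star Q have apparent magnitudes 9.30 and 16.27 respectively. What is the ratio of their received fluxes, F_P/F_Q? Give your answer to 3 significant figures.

F_P/F_Q ≈ 614

Δm = 9.30 − (16.27) = -6.97
Flux ratio = 10^(−0.4 Δm) = 10^(−0.4 × -6.97) = 10^2.788 = 613.8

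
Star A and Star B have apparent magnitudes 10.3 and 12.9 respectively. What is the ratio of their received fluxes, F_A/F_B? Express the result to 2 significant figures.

F_A/F_B ≈ 11

Magnitude difference = -2.6
Flux ratio = 10^(−0.4 Δm) = 10^(−0.4 × -2.6) = 10^1.040 = 10.96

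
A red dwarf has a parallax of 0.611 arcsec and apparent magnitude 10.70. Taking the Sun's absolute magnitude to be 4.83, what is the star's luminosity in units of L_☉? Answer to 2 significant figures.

L/L_☉ ≈ 1.2×10^-4

d = 1/p = 1/0.611″ = 1.637 pc
M = m − 5 log₁₀ d + 5 = 10.70 − 5·0.2140 + 5 = 14.630
M − M_☉ = 14.630 − 4.83 = 9.800
L/L_☉ = 10^(−0.4 × 9.800) = 1.202×10^-4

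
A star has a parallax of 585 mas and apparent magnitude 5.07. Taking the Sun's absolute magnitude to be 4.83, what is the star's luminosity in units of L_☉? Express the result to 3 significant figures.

d = 1/p = 1000/585 mas = 1.709 pc
M = m − 5 log₁₀ d + 5 = 5.07 − 5·0.2328 + 5 = 8.906
M − M_☉ = 8.906 − 4.83 = 4.076
L/L_☉ = 10^(−0.4 × 4.076) = 0.02343

L/L_☉ ≈ 0.0234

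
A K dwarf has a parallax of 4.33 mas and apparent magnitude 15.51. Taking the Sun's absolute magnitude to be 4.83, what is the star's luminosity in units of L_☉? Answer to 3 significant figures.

L/L_☉ ≈ 0.0285

d = 1/p = 1000/4.33 mas = 230.9 pc
M = m − 5 log₁₀ d + 5 = 15.51 − 5·2.3635 + 5 = 8.692
M − M_☉ = 8.692 − 4.83 = 3.862
L/L_☉ = 10^(−0.4 × 3.862) = 0.02851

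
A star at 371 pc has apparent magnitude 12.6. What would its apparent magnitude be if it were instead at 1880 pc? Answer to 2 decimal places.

Flux ∝ 1/d², so Δm = 5 log₁₀(d₂/d₁) = 5 log₁₀(1880/371) = 3.524
m₂ = m₁ + Δm = 12.6 + (3.524) = 16.124

m ≈ 16.12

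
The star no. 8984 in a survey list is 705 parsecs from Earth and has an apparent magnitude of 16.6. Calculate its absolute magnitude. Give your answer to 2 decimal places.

5 log₁₀(d/10 pc) = 5 log₁₀(705.0) − 5 = 9.241
M = m − 5 log₁₀(d/10) = 16.6 − 9.241 = 7.359

M ≈ 7.36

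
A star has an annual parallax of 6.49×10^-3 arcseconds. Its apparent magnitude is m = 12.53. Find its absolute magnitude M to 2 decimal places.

M ≈ 6.59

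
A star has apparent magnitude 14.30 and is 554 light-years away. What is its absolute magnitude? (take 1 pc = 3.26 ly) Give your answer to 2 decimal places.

M ≈ 8.15

d = 554 ly / 3.26 = 169.9 pc
5 log₁₀(d/10 pc) = 5 log₁₀(169.9) − 5 = 6.151
M = m − 5 log₁₀(d/10) = 14.30 − 6.151 = 8.149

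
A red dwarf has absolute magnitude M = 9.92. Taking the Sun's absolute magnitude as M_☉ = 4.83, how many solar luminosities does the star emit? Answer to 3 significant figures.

L/L_☉ ≈ 9.20×10^-3

M − M_☉ = 9.92 − 4.83 = 5.090
L/L_☉ = 10^(−0.4 (M − M_☉)) = 10^-2.036 = 9.204×10^-3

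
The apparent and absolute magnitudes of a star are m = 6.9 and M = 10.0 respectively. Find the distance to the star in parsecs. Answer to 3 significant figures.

d ≈ 2.40 pc

μ = m − M = -3.100
m − M = 5 log₁₀ d − 5
log₁₀ d = (m − M)/5 + 1 = 0.3800
d = 10^0.3800 = 2.399 pc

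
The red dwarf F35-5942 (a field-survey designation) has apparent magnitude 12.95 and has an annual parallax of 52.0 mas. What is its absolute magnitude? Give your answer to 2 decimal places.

M ≈ 11.53

p = 52.0 mas = 0.0520″ → d = 1/p = 19.23 pc
5 log₁₀(d/10 pc) = 5 log₁₀(19.23) − 5 = 1.420
M = m − 5 log₁₀(d/10) = 12.95 − 1.420 = 11.530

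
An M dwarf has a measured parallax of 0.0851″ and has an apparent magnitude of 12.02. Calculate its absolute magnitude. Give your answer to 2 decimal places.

M ≈ 11.67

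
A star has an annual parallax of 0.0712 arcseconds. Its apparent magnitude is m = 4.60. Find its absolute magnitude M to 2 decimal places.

M ≈ 3.86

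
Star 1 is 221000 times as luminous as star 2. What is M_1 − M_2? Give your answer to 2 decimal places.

Pogson: ΔM = −2.5 log₁₀(ratio) = −2.5 log₁₀(221000) = −2.5 × 5.3444 = -13.361
Star 1 is brighter, so it has the smaller magnitude: the difference is negative.

M_1 − M_2 ≈ -13.36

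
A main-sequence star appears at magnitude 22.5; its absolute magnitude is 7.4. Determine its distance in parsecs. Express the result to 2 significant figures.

Distance modulus: m − M = 22.5 − (7.4) = 15.100
m − M = 5 log₁₀ d − 5
log₁₀ d = (m − M)/5 + 1 = 4.0200
d = 10^4.0200 = 10470 pc

d ≈ 10000 pc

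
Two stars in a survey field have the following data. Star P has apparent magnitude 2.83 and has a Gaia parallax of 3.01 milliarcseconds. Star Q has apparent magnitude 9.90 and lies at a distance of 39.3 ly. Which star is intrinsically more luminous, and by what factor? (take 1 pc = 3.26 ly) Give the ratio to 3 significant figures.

Star P is more luminous, by a factor of 511000.

Star P: p = 3.01 mas = 3.01×10^-3″ → d = 1/p = 332.2 pc
Star P: M = m − 5 log₁₀ d + 5 = 2.83 − 5·2.5214 + 5 = -4.777
Star Q: d = 39.3 ly / 3.26 = 12.06 pc
Star Q: M = m − 5 log₁₀ d + 5 = 9.90 − 5·1.0812 + 5 = 9.494
ΔM = M_P − M_Q = -4.777 − (9.494) = -14.271; smaller M is more luminous → Star P.
L ratio = 10^(0.4 |ΔM|) = 10^5.709 = 511100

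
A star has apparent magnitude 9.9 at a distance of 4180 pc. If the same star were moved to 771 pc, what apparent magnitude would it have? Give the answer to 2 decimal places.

m ≈ 6.23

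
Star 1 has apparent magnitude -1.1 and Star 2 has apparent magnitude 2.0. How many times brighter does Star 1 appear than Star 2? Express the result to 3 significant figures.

Magnitude difference = -3.1
Flux ratio = 10^(−0.4 Δm) = 10^(−0.4 × -3.1) = 10^1.240 = 17.38

17.4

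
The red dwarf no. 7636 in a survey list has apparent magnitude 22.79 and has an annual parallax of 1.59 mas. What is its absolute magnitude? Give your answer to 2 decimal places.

p = 1.59 mas = 1.59×10^-3″ → d = 1/p = 628.9 pc
5 log₁₀(d/10 pc) = 5 log₁₀(628.9) − 5 = 8.993
M = m − 5 log₁₀(d/10) = 22.79 − 8.993 = 13.797

M ≈ 13.80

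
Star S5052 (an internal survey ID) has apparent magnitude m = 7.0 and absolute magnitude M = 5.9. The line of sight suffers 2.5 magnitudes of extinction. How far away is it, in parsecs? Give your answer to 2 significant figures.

d ≈ 5.2 pc

m − M = 5 log₁₀(d/10 pc) + A  ⇒  7.0 − (5.9) − 2.5 = 5 log₁₀(d/10)
-1.400 = 5 log₁₀(d/10)
log₁₀ d = (m − M − A)/5 + 1 = 0.7200
d = 10^0.7200 = 5.248 pc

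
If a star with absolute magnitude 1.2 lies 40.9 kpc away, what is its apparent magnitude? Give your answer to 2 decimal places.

m ≈ 19.26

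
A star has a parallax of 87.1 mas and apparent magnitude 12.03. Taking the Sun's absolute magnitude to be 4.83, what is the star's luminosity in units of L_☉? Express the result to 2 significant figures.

L/L_☉ ≈ 1.7×10^-3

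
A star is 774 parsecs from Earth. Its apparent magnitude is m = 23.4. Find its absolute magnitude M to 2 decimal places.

5 log₁₀(d/10 pc) = 5 log₁₀(774.0) − 5 = 9.444
M = m − 5 log₁₀(d/10) = 23.4 − 9.444 = 13.956

M ≈ 13.96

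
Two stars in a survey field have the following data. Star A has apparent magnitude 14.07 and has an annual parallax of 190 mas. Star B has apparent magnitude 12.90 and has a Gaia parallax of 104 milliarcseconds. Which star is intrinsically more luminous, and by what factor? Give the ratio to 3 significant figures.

Star B is more luminous, by a factor of 9.80.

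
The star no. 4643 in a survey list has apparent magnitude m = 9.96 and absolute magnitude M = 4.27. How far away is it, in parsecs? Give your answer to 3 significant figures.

Distance modulus: m − M = 9.96 − (4.27) = 5.690
m − M = 5 log₁₀ d − 5
log₁₀ d = (m − M)/5 + 1 = 2.1380
d = 10^2.1380 = 137.4 pc

d ≈ 137 pc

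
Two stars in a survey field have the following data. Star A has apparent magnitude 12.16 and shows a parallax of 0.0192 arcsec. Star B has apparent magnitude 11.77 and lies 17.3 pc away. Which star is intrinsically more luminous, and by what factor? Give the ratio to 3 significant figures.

Star A: d = 1/p = 1/0.0192″ = 52.08 pc
Star A: M = m − 5 log₁₀ d + 5 = 12.16 − 5·1.7167 + 5 = 8.577
Star B: M = m − 5 log₁₀ d + 5 = 11.77 − 5·1.2380 + 5 = 10.580
ΔM = M_A − M_B = 8.577 − (10.580) = -2.003; smaller M is more luminous → Star A.
L ratio = 10^(0.4 |ΔM|) = 10^0.801 = 6.329

Star A is more luminous, by a factor of 6.33.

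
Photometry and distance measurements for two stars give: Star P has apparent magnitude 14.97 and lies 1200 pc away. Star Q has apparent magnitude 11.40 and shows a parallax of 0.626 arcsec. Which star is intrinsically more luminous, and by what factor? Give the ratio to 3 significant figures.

Star P is more luminous, by a factor of 21100.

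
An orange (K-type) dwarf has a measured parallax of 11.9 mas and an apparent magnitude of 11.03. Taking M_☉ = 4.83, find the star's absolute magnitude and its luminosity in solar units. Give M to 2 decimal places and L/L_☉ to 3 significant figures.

d = 1/p = 1000/11.9 mas = 84.03 pc
M = m − 5 log₁₀ d + 5 = 11.03 − 5·1.9245 + 5 = 6.408
M − M_☉ = 6.408 − 4.83 = 1.578
L/L_☉ = 10^(−0.4 × 1.578) = 0.2338

M ≈ 6.41; L/L_☉ ≈ 0.234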